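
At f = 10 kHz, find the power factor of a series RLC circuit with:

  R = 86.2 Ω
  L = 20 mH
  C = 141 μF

Step 1 — Angular frequency: ω = 2π·f = 2π·1e+04 = 6.283e+04 rad/s.
Step 2 — Component impedances:
  R: Z = R = 86.2 Ω
  L: Z = jωL = j·6.283e+04·0.02 = 0 + j1257 Ω
  C: Z = 1/(jωC) = -j/(ω·C) = 0 - j0.1129 Ω
Step 3 — Series combination: Z_total = R + L + C = 86.2 + j1257 Ω = 1259∠86.1° Ω.
Step 4 — Power factor: PF = cos(φ) = Re(Z)/|Z| = 86.2/1259.5 = 0.06844.
Step 5 — Type: Im(Z) = 1257 ⇒ lagging (phase φ = 86.1°).

PF = 0.06844 (lagging, φ = 86.1°)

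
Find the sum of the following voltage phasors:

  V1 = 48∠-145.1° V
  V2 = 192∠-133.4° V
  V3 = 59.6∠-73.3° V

Step 1 — Convert each phasor to rectangular form:
  V1 = 48·(cos(-145.1°) + j·sin(-145.1°)) = -39.37 - j27.46 V
  V2 = 192·(cos(-133.4°) + j·sin(-133.4°)) = -131.9 - j139.5 V
  V3 = 59.6·(cos(-73.3°) + j·sin(-73.3°)) = 17.13 - j57.09 V
Step 2 — Sum components: V_total = -154.2 - j224.1 V.
Step 3 — Convert to polar: |V_total| = 272 V, ∠V_total = -124.5°.

V_total = 272∠-124.5° V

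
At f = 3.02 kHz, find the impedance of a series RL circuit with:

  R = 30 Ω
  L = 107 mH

Step 1 — Angular frequency: ω = 2π·f = 2π·3020 = 1.898e+04 rad/s.
Step 2 — Component impedances:
  R: Z = R = 30 Ω
  L: Z = jωL = j·1.898e+04·0.107 = 0 + j2030 Ω
Step 3 — Series combination: Z_total = R + L = 30 + j2030 Ω = 2031∠89.2° Ω.

Z = 30 + j2030 Ω = 2031∠89.2° Ω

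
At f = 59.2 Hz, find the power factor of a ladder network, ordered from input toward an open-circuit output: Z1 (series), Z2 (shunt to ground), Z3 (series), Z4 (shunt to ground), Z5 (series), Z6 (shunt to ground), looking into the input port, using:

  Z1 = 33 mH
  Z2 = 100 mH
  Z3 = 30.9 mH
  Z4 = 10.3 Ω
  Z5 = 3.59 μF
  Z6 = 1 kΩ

Step 1 — Angular frequency: ω = 2π·f = 2π·59.2 = 372 rad/s.
Step 2 — Component impedances:
  Z1: Z = jωL = j·372·0.033 = 0 + j12.27 Ω
  Z2: Z = jωL = j·372·0.1 = 0 + j37.2 Ω
  Z3: Z = jωL = j·372·0.0309 = 0 + j11.49 Ω
  Z4: Z = R = 10.3 Ω
  Z5: Z = 1/(jωC) = -j/(ω·C) = 0 - j748.9 Ω
  Z6: Z = R = 1000 Ω
Step 3 — Ladder network (open output): work backward from the far end, alternating series and parallel combinations. Z_in = 5.73 + j22.23 Ω = 22.96∠75.5° Ω.
Step 4 — Power factor: PF = cos(φ) = Re(Z)/|Z| = 5.73/22.96 = 0.2496.
Step 5 — Type: Im(Z) = 22.23 ⇒ lagging (phase φ = 75.5°).

PF = 0.2496 (lagging, φ = 75.5°)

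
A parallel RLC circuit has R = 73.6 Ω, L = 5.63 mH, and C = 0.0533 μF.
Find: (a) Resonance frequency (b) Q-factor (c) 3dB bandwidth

Step 1 — Resonance: ω₀ = 1/√(LC) = 1/√(0.00563·5.33e-08) = 5.773e+04 rad/s.
Step 2 — f₀ = ω₀/(2π) = 9188 Hz.
Step 3 — Parallel Q: Q = R/(ω₀L) = 73.6/(5.773e+04·0.00563) = 0.2265.
Step 4 — Bandwidth: Δω = ω₀/Q = 2.549e+05 rad/s; BW = Δω/(2π) = 4.057e+04 Hz.

(a) f₀ = 9188 Hz  (b) Q = 0.2265  (c) BW = 4.057e+04 Hz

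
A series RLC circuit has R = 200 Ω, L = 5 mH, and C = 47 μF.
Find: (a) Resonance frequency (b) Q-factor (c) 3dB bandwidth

Step 1 — Resonance: ω₀ = 1/√(LC) = 1/√(0.005·4.7e-05) = 2063 rad/s.
Step 2 — f₀ = ω₀/(2π) = 328.3 Hz.
Step 3 — Series Q: Q = ω₀L/R = 2063·0.005/200 = 0.05157.
Step 4 — Bandwidth: Δω = ω₀/Q = 4e+04 rad/s; BW = Δω/(2π) = 6366 Hz.

(a) f₀ = 328.3 Hz  (b) Q = 0.05157  (c) BW = 6366 Hz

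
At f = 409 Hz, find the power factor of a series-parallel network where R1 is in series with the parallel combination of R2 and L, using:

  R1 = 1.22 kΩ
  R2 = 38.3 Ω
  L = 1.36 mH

Step 1 — Angular frequency: ω = 2π·f = 2π·409 = 2570 rad/s.
Step 2 — Component impedances:
  R1: Z = R = 1220 Ω
  R2: Z = R = 38.3 Ω
  L: Z = jωL = j·2570·0.00136 = 0 + j3.495 Ω
Step 3 — Parallel branch: R2 || L = 1/(1/R2 + 1/L) = 0.3163 + j3.466 Ω.
Step 4 — Series with R1: Z_total = R1 + (R2 || L) = 1220 + j3.466 Ω = 1220∠0.2° Ω.
Step 5 — Power factor: PF = cos(φ) = Re(Z)/|Z| = 1220/1220 = 1.
Step 6 — Type: Im(Z) = 3.466 ⇒ lagging (phase φ = 0.2°).

PF = 1 (lagging, φ = 0.2°)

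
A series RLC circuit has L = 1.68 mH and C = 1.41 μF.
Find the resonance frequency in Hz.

Step 1 — Resonance condition Im(Z)=0 gives ω₀ = 1/√(LC).
Step 2 — ω₀ = 1/√(0.00168·1.41e-06) = 2.055e+04 rad/s.
Step 3 — f₀ = ω₀/(2π) = 3270 Hz.

f₀ = 3270 Hz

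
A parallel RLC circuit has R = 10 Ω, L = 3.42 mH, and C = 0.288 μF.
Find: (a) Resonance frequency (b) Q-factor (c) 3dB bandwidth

Step 1 — Resonance: ω₀ = 1/√(LC) = 1/√(0.00342·2.88e-07) = 3.186e+04 rad/s.
Step 2 — f₀ = ω₀/(2π) = 5071 Hz.
Step 3 — Parallel Q: Q = R/(ω₀L) = 10/(3.186e+04·0.00342) = 0.09177.
Step 4 — Bandwidth: Δω = ω₀/Q = 3.472e+05 rad/s; BW = Δω/(2π) = 5.526e+04 Hz.

(a) f₀ = 5071 Hz  (b) Q = 0.09177  (c) BW = 5.526e+04 Hz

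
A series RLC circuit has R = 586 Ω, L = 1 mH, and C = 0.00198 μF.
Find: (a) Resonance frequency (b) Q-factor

Step 1 — Resonance condition Im(Z)=0 gives ω₀ = 1/√(LC).
Step 2 — ω₀ = 1/√(0.001·1.98e-09) = 7.107e+05 rad/s.
Step 3 — f₀ = ω₀/(2π) = 1.131e+05 Hz.
Step 4 — Series Q: Q = ω₀L/R = 7.107e+05·0.001/586 = 1.213.

(a) f₀ = 1.131e+05 Hz  (b) Q = 1.213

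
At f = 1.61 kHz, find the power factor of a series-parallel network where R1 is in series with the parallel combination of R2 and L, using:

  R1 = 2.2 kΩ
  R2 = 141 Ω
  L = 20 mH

Step 1 — Angular frequency: ω = 2π·f = 2π·1610 = 1.012e+04 rad/s.
Step 2 — Component impedances:
  R1: Z = R = 2200 Ω
  R2: Z = R = 141 Ω
  L: Z = jωL = j·1.012e+04·0.02 = 0 + j202.3 Ω
Step 3 — Parallel branch: R2 || L = 1/(1/R2 + 1/L) = 94.9 + j66.14 Ω.
Step 4 — Series with R1: Z_total = R1 + (R2 || L) = 2295 + j66.14 Ω = 2296∠1.7° Ω.
Step 5 — Power factor: PF = cos(φ) = Re(Z)/|Z| = 2295/2296 = 0.9996.
Step 6 — Type: Im(Z) = 66.14 ⇒ lagging (phase φ = 1.7°).

PF = 0.9996 (lagging, φ = 1.7°)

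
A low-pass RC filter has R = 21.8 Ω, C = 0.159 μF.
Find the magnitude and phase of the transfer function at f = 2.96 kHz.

Step 1 — Angular frequency: ω = 2π·2960 = 1.86e+04 rad/s.
Step 2 — Transfer function: H(jω) = 1/(1 + jωRC).
Step 3 — Denominator: 1 + jωRC = 1 + j·1.86e+04·21.8·1.59e-07 = 1 + j0.06447.
Step 4 — H = 0.9959 - j0.0642.
Step 5 — Magnitude: |H| = 0.9979 (-0.0 dB); phase: φ = -3.7°.

|H| = 0.9979 (-0.0 dB), φ = -3.7°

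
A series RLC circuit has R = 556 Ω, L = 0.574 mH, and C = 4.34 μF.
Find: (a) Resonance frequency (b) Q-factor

Step 1 — Resonance condition Im(Z)=0 gives ω₀ = 1/√(LC).
Step 2 — ω₀ = 1/√(0.000574·4.34e-06) = 2.004e+04 rad/s.
Step 3 — f₀ = ω₀/(2π) = 3189 Hz.
Step 4 — Series Q: Q = ω₀L/R = 2.004e+04·0.000574/556 = 0.02068.

(a) f₀ = 3189 Hz  (b) Q = 0.02068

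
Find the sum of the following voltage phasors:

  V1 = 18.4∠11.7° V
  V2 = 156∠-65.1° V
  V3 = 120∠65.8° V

Step 1 — Convert each phasor to rectangular form:
  V1 = 18.4·(cos(11.7°) + j·sin(11.7°)) = 18.02 + j3.731 V
  V2 = 156·(cos(-65.1°) + j·sin(-65.1°)) = 65.68 - j141.5 V
  V3 = 120·(cos(65.8°) + j·sin(65.8°)) = 49.19 + j109.5 V
Step 2 — Sum components: V_total = 132.9 - j28.31 V.
Step 3 — Convert to polar: |V_total| = 135.9 V, ∠V_total = -12.0°.

V_total = 135.9∠-12.0° V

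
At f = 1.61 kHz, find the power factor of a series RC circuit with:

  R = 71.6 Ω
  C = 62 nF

Step 1 — Angular frequency: ω = 2π·f = 2π·1610 = 1.012e+04 rad/s.
Step 2 — Component impedances:
  R: Z = R = 71.6 Ω
  C: Z = 1/(jωC) = -j/(ω·C) = 0 - j1594 Ω
Step 3 — Series combination: Z_total = R + C = 71.6 - j1594 Ω = 1596∠-87.4° Ω.
Step 4 — Power factor: PF = cos(φ) = Re(Z)/|Z| = 71.6/1596 = 0.04486.
Step 5 — Type: Im(Z) = -1594 ⇒ leading (phase φ = -87.4°).

PF = 0.04486 (leading, φ = -87.4°)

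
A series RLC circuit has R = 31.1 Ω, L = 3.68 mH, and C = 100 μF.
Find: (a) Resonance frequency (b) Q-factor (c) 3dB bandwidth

Step 1 — Resonance: ω₀ = 1/√(LC) = 1/√(0.00368·0.0001) = 1648 rad/s.
Step 2 — f₀ = ω₀/(2π) = 262.4 Hz.
Step 3 — Series Q: Q = ω₀L/R = 1648·0.00368/31.1 = 0.1951.
Step 4 — Bandwidth: Δω = ω₀/Q = 8451 rad/s; BW = Δω/(2π) = 1345 Hz.

(a) f₀ = 262.4 Hz  (b) Q = 0.1951  (c) BW = 1345 Hz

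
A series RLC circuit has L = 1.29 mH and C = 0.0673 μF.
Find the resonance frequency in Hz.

Step 1 — Resonance condition Im(Z)=0 gives ω₀ = 1/√(LC).
Step 2 — ω₀ = 1/√(0.00129·6.73e-08) = 1.073e+05 rad/s.
Step 3 — f₀ = ω₀/(2π) = 1.708e+04 Hz.

f₀ = 1.708e+04 Hz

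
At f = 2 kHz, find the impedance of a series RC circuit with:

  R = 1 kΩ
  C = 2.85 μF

Step 1 — Angular frequency: ω = 2π·f = 2π·2000 = 1.257e+04 rad/s.
Step 2 — Component impedances:
  R: Z = R = 1000 Ω
  C: Z = 1/(jωC) = -j/(ω·C) = 0 - j27.92 Ω
Step 3 — Series combination: Z_total = R + C = 1000 - j27.92 Ω = 1000∠-1.6° Ω.

Z = 1000 - j27.92 Ω = 1000∠-1.6° Ω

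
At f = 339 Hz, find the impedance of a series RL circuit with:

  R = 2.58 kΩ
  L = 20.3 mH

Step 1 — Angular frequency: ω = 2π·f = 2π·339 = 2130 rad/s.
Step 2 — Component impedances:
  R: Z = R = 2580 Ω
  L: Z = jωL = j·2130·0.0203 = 0 + j43.24 Ω
Step 3 — Series combination: Z_total = R + L = 2580 + j43.24 Ω = 2580∠1.0° Ω.

Z = 2580 + j43.24 Ω = 2580∠1.0° Ω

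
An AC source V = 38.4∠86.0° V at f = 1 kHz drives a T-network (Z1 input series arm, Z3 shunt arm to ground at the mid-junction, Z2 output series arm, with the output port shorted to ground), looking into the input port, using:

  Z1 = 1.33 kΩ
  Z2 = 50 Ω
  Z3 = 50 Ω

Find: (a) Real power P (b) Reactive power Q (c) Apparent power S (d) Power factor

Step 1 — Angular frequency: ω = 2π·f = 2π·1000 = 6283 rad/s.
Step 2 — Component impedances:
  Z1: Z = R = 1330 Ω
  Z2: Z = R = 50 Ω
  Z3: Z = R = 50 Ω
Step 3 — With the output port shorted to ground, the output series arm Z2 runs from the junction to ground; the shunt arm Z3 also runs from the junction to ground. They appear in parallel: Z3 || Z2 = 25 Ω.
Step 4 — Series with input arm Z1: Z_in = Z1 + (Z3 || Z2) = 1355 Ω = 1355∠0.0° Ω.
Step 5 — Source phasor: V = 38.4∠86.0° V = 2.679 + j38.31 V.
Step 6 — Current: I = V / Z = 0.001977 + j0.02827 A = 0.02834∠86.0° A.
Step 7 — Complex power: S = V·I* = 1.088 VA.
Step 8 — Real power: P = Re(S) = 1.088 W.
Step 9 — Reactive power: Q = Im(S) = 0 VAR.
Step 10 — Apparent power: |S| = 1.088 VA.
Step 11 — Power factor: PF = P/|S| = 1 (unity).

(a) P = 1.088 W  (b) Q = 0 VAR  (c) S = 1.088 VA  (d) PF = 1 (unity)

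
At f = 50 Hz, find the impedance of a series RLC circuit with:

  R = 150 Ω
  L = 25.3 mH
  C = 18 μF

Step 1 — Angular frequency: ω = 2π·f = 2π·50 = 314.2 rad/s.
Step 2 — Component impedances:
  R: Z = R = 150 Ω
  L: Z = jωL = j·314.2·0.0253 = 0 + j7.948 Ω
  C: Z = 1/(jωC) = -j/(ω·C) = 0 - j176.8 Ω
Step 3 — Series combination: Z_total = R + L + C = 150 - j168.9 Ω = 225.9∠-48.4° Ω.

Z = 150 - j168.9 Ω = 225.9∠-48.4° Ω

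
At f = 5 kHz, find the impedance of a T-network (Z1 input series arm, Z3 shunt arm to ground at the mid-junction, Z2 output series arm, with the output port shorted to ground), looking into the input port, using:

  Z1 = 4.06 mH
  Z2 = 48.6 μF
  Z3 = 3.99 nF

Step 1 — Angular frequency: ω = 2π·f = 2π·5000 = 3.142e+04 rad/s.
Step 2 — Component impedances:
  Z1: Z = jωL = j·3.142e+04·0.00406 = 0 + j127.5 Ω
  Z2: Z = 1/(jωC) = -j/(ω·C) = 0 - j0.655 Ω
  Z3: Z = 1/(jωC) = -j/(ω·C) = 0 - j7978 Ω
Step 3 — With the output port shorted to ground, the output series arm Z2 runs from the junction to ground; the shunt arm Z3 also runs from the junction to ground. They appear in parallel: Z3 || Z2 = 0 - j0.6549 Ω.
Step 4 — Series with input arm Z1: Z_in = Z1 + (Z3 || Z2) = 0 + j126.9 Ω = 126.9∠90.0° Ω.

Z = 0 + j126.9 Ω = 126.9∠90.0° Ω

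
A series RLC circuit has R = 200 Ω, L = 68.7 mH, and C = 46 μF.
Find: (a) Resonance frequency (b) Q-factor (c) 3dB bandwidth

Step 1 — Resonance: ω₀ = 1/√(LC) = 1/√(0.0687·4.6e-05) = 562.5 rad/s.
Step 2 — f₀ = ω₀/(2π) = 89.53 Hz.
Step 3 — Series Q: Q = ω₀L/R = 562.5·0.0687/200 = 0.1932.
Step 4 — Bandwidth: Δω = ω₀/Q = 2911 rad/s; BW = Δω/(2π) = 463.3 Hz.

(a) f₀ = 89.53 Hz  (b) Q = 0.1932  (c) BW = 463.3 Hz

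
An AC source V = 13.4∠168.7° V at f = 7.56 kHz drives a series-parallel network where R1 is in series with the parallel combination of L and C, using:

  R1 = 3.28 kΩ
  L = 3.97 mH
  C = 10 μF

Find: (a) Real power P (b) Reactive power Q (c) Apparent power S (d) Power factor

Step 1 — Angular frequency: ω = 2π·f = 2π·7560 = 4.75e+04 rad/s.
Step 2 — Component impedances:
  R1: Z = R = 3280 Ω
  L: Z = jωL = j·4.75e+04·0.00397 = 0 + j188.6 Ω
  C: Z = 1/(jωC) = -j/(ω·C) = 0 - j2.105 Ω
Step 3 — Parallel branch: L || C = 1/(1/L + 1/C) = 0 - j2.129 Ω.
Step 4 — Series with R1: Z_total = R1 + (L || C) = 3280 - j2.129 Ω = 3280∠-0.0° Ω.
Step 5 — Source phasor: V = 13.4∠168.7° V = -13.14 + j2.626 V.
Step 6 — Current: I = V / Z = -0.004007 + j0.0007979 A = 0.004085∠168.7° A.
Step 7 — Complex power: S = V·I* = 0.05474 - j3.553e-05 VA.
Step 8 — Real power: P = Re(S) = 0.05474 W.
Step 9 — Reactive power: Q = Im(S) = -3.553e-05 VAR.
Step 10 — Apparent power: |S| = 0.05474 VA.
Step 11 — Power factor: PF = P/|S| = 1 (leading).

(a) P = 0.05474 W  (b) Q = -3.553e-05 VAR  (c) S = 0.05474 VA  (d) PF = 1 (leading)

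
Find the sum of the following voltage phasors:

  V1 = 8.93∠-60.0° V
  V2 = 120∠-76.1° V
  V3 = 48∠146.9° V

Step 1 — Convert each phasor to rectangular form:
  V1 = 8.93·(cos(-60.0°) + j·sin(-60.0°)) = 4.465 - j7.734 V
  V2 = 120·(cos(-76.1°) + j·sin(-76.1°)) = 28.83 - j116.5 V
  V3 = 48·(cos(146.9°) + j·sin(146.9°)) = -40.21 + j26.21 V
Step 2 — Sum components: V_total = -6.918 - j98.01 V.
Step 3 — Convert to polar: |V_total| = 98.25 V, ∠V_total = -94.0°.

V_total = 98.25∠-94.0° V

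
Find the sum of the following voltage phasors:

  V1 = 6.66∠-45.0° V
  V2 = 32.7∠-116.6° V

Step 1 — Convert each phasor to rectangular form:
  V1 = 6.66·(cos(-45.0°) + j·sin(-45.0°)) = 4.709 - j4.709 V
  V2 = 32.7·(cos(-116.6°) + j·sin(-116.6°)) = -14.64 - j29.24 V
Step 2 — Sum components: V_total = -9.932 - j33.95 V.
Step 3 — Convert to polar: |V_total| = 35.37 V, ∠V_total = -106.3°.

V_total = 35.37∠-106.3° V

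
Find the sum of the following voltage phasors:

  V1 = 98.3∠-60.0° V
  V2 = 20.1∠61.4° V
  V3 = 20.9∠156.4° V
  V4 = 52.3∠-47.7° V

Step 1 — Convert each phasor to rectangular form:
  V1 = 98.3·(cos(-60.0°) + j·sin(-60.0°)) = 49.15 - j85.13 V
  V2 = 20.1·(cos(61.4°) + j·sin(61.4°)) = 9.622 + j17.65 V
  V3 = 20.9·(cos(156.4°) + j·sin(156.4°)) = -19.15 + j8.367 V
  V4 = 52.3·(cos(-47.7°) + j·sin(-47.7°)) = 35.2 - j38.68 V
Step 2 — Sum components: V_total = 74.82 - j97.8 V.
Step 3 — Convert to polar: |V_total| = 123.1 V, ∠V_total = -52.6°.

V_total = 123.1∠-52.6° V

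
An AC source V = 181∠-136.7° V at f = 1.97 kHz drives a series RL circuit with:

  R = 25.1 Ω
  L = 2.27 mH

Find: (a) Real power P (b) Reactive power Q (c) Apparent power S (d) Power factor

Step 1 — Angular frequency: ω = 2π·f = 2π·1970 = 1.238e+04 rad/s.
Step 2 — Component impedances:
  R: Z = R = 25.1 Ω
  L: Z = jωL = j·1.238e+04·0.00227 = 0 + j28.1 Ω
Step 3 — Series combination: Z_total = R + L = 25.1 + j28.1 Ω = 37.68∠48.2° Ω.
Step 4 — Source phasor: V = 181∠-136.7° V = -131.7 - j124.1 V.
Step 5 — Current: I = V / Z = -4.786 + j0.4125 A = 4.804∠175.1° A.
Step 6 — Complex power: S = V·I* = 579.3 + j648.5 VA.
Step 7 — Real power: P = Re(S) = 579.3 W.
Step 8 — Reactive power: Q = Im(S) = 648.5 VAR.
Step 9 — Apparent power: |S| = 869.5 VA.
Step 10 — Power factor: PF = P/|S| = 0.6662 (lagging).

(a) P = 579.3 W  (b) Q = 648.5 VAR  (c) S = 869.5 VA  (d) PF = 0.6662 (lagging)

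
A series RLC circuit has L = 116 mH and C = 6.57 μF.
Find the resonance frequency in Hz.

Step 1 — Resonance condition Im(Z)=0 gives ω₀ = 1/√(LC).
Step 2 — ω₀ = 1/√(0.116·6.57e-06) = 1145 rad/s.
Step 3 — f₀ = ω₀/(2π) = 182.3 Hz.

f₀ = 182.3 Hz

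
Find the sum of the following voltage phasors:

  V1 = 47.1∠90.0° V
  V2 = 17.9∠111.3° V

Step 1 — Convert each phasor to rectangular form:
  V1 = 47.1·(cos(90.0°) + j·sin(90.0°)) = 0 + j47.1 V
  V2 = 17.9·(cos(111.3°) + j·sin(111.3°)) = -6.502 + j16.68 V
Step 2 — Sum components: V_total = -6.502 + j63.78 V.
Step 3 — Convert to polar: |V_total| = 64.11 V, ∠V_total = 95.8°.

V_total = 64.11∠95.8° V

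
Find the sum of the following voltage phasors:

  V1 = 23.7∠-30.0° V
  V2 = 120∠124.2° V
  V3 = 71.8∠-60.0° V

Step 1 — Convert each phasor to rectangular form:
  V1 = 23.7·(cos(-30.0°) + j·sin(-30.0°)) = 20.52 - j11.85 V
  V2 = 120·(cos(124.2°) + j·sin(124.2°)) = -67.45 + j99.25 V
  V3 = 71.8·(cos(-60.0°) + j·sin(-60.0°)) = 35.9 - j62.18 V
Step 2 — Sum components: V_total = -11.03 + j25.22 V.
Step 3 — Convert to polar: |V_total| = 27.52 V, ∠V_total = 113.6°.

V_total = 27.52∠113.6° V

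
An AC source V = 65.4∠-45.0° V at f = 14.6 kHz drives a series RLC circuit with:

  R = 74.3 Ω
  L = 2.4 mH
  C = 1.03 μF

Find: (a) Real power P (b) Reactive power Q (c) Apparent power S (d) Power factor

Step 1 — Angular frequency: ω = 2π·f = 2π·1.46e+04 = 9.173e+04 rad/s.
Step 2 — Component impedances:
  R: Z = R = 74.3 Ω
  L: Z = jωL = j·9.173e+04·0.0024 = 0 + j220.2 Ω
  C: Z = 1/(jωC) = -j/(ω·C) = 0 - j10.58 Ω
Step 3 — Series combination: Z_total = R + L + C = 74.3 + j209.6 Ω = 222.4∠70.5° Ω.
Step 4 — Source phasor: V = 65.4∠-45.0° V = 46.24 - j46.24 V.
Step 5 — Current: I = V / Z = -0.1265 - j0.2655 A = 0.2941∠-115.5° A.
Step 6 — Complex power: S = V·I* = 6.427 + j18.13 VA.
Step 7 — Real power: P = Re(S) = 6.427 W.
Step 8 — Reactive power: Q = Im(S) = 18.13 VAR.
Step 9 — Apparent power: |S| = 19.24 VA.
Step 10 — Power factor: PF = P/|S| = 0.3341 (lagging).

(a) P = 6.427 W  (b) Q = 18.13 VAR  (c) S = 19.24 VA  (d) PF = 0.3341 (lagging)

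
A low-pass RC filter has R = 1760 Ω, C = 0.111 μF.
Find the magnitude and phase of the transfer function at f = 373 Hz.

Step 1 — Angular frequency: ω = 2π·373 = 2344 rad/s.
Step 2 — Transfer function: H(jω) = 1/(1 + jωRC).
Step 3 — Denominator: 1 + jωRC = 1 + j·2344·1760·1.11e-07 = 1 + j0.4579.
Step 4 — H = 0.8267 - j0.3785.
Step 5 — Magnitude: |H| = 0.9092 (-0.8 dB); phase: φ = -24.6°.

|H| = 0.9092 (-0.8 dB), φ = -24.6°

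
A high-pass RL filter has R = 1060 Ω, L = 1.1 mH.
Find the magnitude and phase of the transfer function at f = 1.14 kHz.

Step 1 — Angular frequency: ω = 2π·1140 = 7163 rad/s.
Step 2 — Transfer function: H(jω) = jωL/(R + jωL).
Step 3 — Numerator jωL = j·7.879; denominator R + jωL = 1060 + j7.879.
Step 4 — H = 5.525e-05 + j0.007433.
Step 5 — Magnitude: |H| = 0.007433 (-42.6 dB); phase: φ = 89.6°.

|H| = 0.007433 (-42.6 dB), φ = 89.6°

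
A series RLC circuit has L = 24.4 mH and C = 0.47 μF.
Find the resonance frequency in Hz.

Step 1 — Resonance condition Im(Z)=0 gives ω₀ = 1/√(LC).
Step 2 — ω₀ = 1/√(0.0244·4.7e-07) = 9338 rad/s.
Step 3 — f₀ = ω₀/(2π) = 1486 Hz.

f₀ = 1486 Hz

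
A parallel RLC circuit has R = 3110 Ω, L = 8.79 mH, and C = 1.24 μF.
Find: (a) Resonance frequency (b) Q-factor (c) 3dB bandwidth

Step 1 — Resonance: ω₀ = 1/√(LC) = 1/√(0.00879·1.24e-06) = 9578 rad/s.
Step 2 — f₀ = ω₀/(2π) = 1524 Hz.
Step 3 — Parallel Q: Q = R/(ω₀L) = 3110/(9578·0.00879) = 36.94.
Step 4 — Bandwidth: Δω = ω₀/Q = 259.3 rad/s; BW = Δω/(2π) = 41.27 Hz.

(a) f₀ = 1524 Hz  (b) Q = 36.94  (c) BW = 41.27 Hz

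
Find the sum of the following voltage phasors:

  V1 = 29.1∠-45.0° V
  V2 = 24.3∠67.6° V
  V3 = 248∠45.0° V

Step 1 — Convert each phasor to rectangular form:
  V1 = 29.1·(cos(-45.0°) + j·sin(-45.0°)) = 20.58 - j20.58 V
  V2 = 24.3·(cos(67.6°) + j·sin(67.6°)) = 9.26 + j22.47 V
  V3 = 248·(cos(45.0°) + j·sin(45.0°)) = 175.4 + j175.4 V
Step 2 — Sum components: V_total = 205.2 + j177.3 V.
Step 3 — Convert to polar: |V_total| = 271.2 V, ∠V_total = 40.8°.

V_total = 271.2∠40.8° V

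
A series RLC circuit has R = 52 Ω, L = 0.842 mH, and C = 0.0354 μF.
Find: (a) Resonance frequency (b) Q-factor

Step 1 — Resonance condition Im(Z)=0 gives ω₀ = 1/√(LC).
Step 2 — ω₀ = 1/√(0.000842·3.54e-08) = 1.832e+05 rad/s.
Step 3 — f₀ = ω₀/(2π) = 2.915e+04 Hz.
Step 4 — Series Q: Q = ω₀L/R = 1.832e+05·0.000842/52 = 2.966.

(a) f₀ = 2.915e+04 Hz  (b) Q = 2.966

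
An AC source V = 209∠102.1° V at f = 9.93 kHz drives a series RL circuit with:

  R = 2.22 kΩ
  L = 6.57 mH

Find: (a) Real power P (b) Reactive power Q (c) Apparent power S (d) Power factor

Step 1 — Angular frequency: ω = 2π·f = 2π·9930 = 6.239e+04 rad/s.
Step 2 — Component impedances:
  R: Z = R = 2220 Ω
  L: Z = jωL = j·6.239e+04·0.00657 = 0 + j409.9 Ω
Step 3 — Series combination: Z_total = R + L = 2220 + j409.9 Ω = 2258∠10.5° Ω.
Step 4 — Source phasor: V = 209∠102.1° V = -43.81 + j204.4 V.
Step 5 — Current: I = V / Z = -0.002647 + j0.09254 A = 0.09258∠91.6° A.
Step 6 — Complex power: S = V·I* = 19.03 + j3.513 VA.
Step 7 — Real power: P = Re(S) = 19.03 W.
Step 8 — Reactive power: Q = Im(S) = 3.513 VAR.
Step 9 — Apparent power: |S| = 19.35 VA.
Step 10 — Power factor: PF = P/|S| = 0.9834 (lagging).

(a) P = 19.03 W  (b) Q = 3.513 VAR  (c) S = 19.35 VA  (d) PF = 0.9834 (lagging)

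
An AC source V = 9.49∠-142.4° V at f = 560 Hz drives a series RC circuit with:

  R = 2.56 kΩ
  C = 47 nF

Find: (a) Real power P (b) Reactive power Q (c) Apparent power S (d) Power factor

Step 1 — Angular frequency: ω = 2π·f = 2π·560 = 3519 rad/s.
Step 2 — Component impedances:
  R: Z = R = 2560 Ω
  C: Z = 1/(jωC) = -j/(ω·C) = 0 - j6047 Ω
Step 3 — Series combination: Z_total = R + C = 2560 - j6047 Ω = 6566∠-67.1° Ω.
Step 4 — Source phasor: V = 9.49∠-142.4° V = -7.519 - j5.79 V.
Step 5 — Current: I = V / Z = 0.0003656 - j0.001398 A = 0.001445∠-75.3° A.
Step 6 — Complex power: S = V·I* = 0.005347 - j0.01263 VA.
Step 7 — Real power: P = Re(S) = 0.005347 W.
Step 8 — Reactive power: Q = Im(S) = -0.01263 VAR.
Step 9 — Apparent power: |S| = 0.01372 VA.
Step 10 — Power factor: PF = P/|S| = 0.3899 (leading).

(a) P = 0.005347 W  (b) Q = -0.01263 VAR  (c) S = 0.01372 VA  (d) PF = 0.3899 (leading)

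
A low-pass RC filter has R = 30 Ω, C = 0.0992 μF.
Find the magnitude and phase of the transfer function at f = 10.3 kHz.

Step 1 — Angular frequency: ω = 2π·1.03e+04 = 6.472e+04 rad/s.
Step 2 — Transfer function: H(jω) = 1/(1 + jωRC).
Step 3 — Denominator: 1 + jωRC = 1 + j·6.472e+04·30·9.92e-08 = 1 + j0.1926.
Step 4 — H = 0.9642 - j0.1857.
Step 5 — Magnitude: |H| = 0.982 (-0.2 dB); phase: φ = -10.9°.

|H| = 0.982 (-0.2 dB), φ = -10.9°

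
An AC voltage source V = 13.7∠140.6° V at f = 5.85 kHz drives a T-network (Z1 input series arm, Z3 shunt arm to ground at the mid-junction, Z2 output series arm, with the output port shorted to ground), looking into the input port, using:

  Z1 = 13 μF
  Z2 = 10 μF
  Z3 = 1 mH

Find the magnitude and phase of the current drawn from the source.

Step 1 — Angular frequency: ω = 2π·f = 2π·5850 = 3.676e+04 rad/s.
Step 2 — Component impedances:
  Z1: Z = 1/(jωC) = -j/(ω·C) = 0 - j2.093 Ω
  Z2: Z = 1/(jωC) = -j/(ω·C) = 0 - j2.721 Ω
  Z3: Z = jωL = j·3.676e+04·0.001 = 0 + j36.76 Ω
Step 3 — With the output port shorted to ground, the output series arm Z2 runs from the junction to ground; the shunt arm Z3 also runs from the junction to ground. They appear in parallel: Z3 || Z2 = 0 - j2.938 Ω.
Step 4 — Series with input arm Z1: Z_in = Z1 + (Z3 || Z2) = 0 - j5.031 Ω = 5.031∠-90.0° Ω.
Step 5 — Source phasor: V = 13.7∠140.6° V = -10.59 + j8.696 V.
Step 6 — Ohm's law: I = V / Z_total = (-10.59 + j8.696) / (0 - j5.031) = -1.729 - j2.104 A.
Step 7 — Convert to polar: |I| = 2.723 A, ∠I = -129.4°.

I = 2.723∠-129.4° A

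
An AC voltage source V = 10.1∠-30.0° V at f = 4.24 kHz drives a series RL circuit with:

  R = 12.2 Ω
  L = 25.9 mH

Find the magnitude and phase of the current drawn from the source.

Step 1 — Angular frequency: ω = 2π·f = 2π·4240 = 2.664e+04 rad/s.
Step 2 — Component impedances:
  R: Z = R = 12.2 Ω
  L: Z = jωL = j·2.664e+04·0.0259 = 0 + j690 Ω
Step 3 — Series combination: Z_total = R + L = 12.2 + j690 Ω = 690.1∠89.0° Ω.
Step 4 — Source phasor: V = 10.1∠-30.0° V = 8.747 - j5.05 V.
Step 5 — Ohm's law: I = V / Z_total = (8.747 - j5.05) / (12.2 + j690) = -0.007093 - j0.0128 A.
Step 6 — Convert to polar: |I| = 0.01464 A, ∠I = -119.0°.

I = 0.01464∠-119.0° A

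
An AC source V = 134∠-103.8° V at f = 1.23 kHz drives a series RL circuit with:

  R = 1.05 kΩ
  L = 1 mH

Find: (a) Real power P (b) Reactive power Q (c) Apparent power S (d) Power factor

Step 1 — Angular frequency: ω = 2π·f = 2π·1230 = 7728 rad/s.
Step 2 — Component impedances:
  R: Z = R = 1050 Ω
  L: Z = jωL = j·7728·0.001 = 0 + j7.728 Ω
Step 3 — Series combination: Z_total = R + L = 1050 + j7.728 Ω = 1050∠0.4° Ω.
Step 4 — Source phasor: V = 134∠-103.8° V = -31.96 - j130.1 V.
Step 5 — Current: I = V / Z = -0.03135 - j0.1237 A = 0.1276∠-104.2° A.
Step 6 — Complex power: S = V·I* = 17.1 + j0.1259 VA.
Step 7 — Real power: P = Re(S) = 17.1 W.
Step 8 — Reactive power: Q = Im(S) = 0.1259 VAR.
Step 9 — Apparent power: |S| = 17.1 VA.
Step 10 — Power factor: PF = P/|S| = 1 (lagging).

(a) P = 17.1 W  (b) Q = 0.1259 VAR  (c) S = 17.1 VA  (d) PF = 1 (lagging)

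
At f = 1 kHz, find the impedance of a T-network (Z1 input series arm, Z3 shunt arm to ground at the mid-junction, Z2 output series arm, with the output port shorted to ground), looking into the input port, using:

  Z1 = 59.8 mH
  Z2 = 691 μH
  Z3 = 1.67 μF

Step 1 — Angular frequency: ω = 2π·f = 2π·1000 = 6283 rad/s.
Step 2 — Component impedances:
  Z1: Z = jωL = j·6283·0.0598 = 0 + j375.7 Ω
  Z2: Z = jωL = j·6283·0.000691 = 0 + j4.342 Ω
  Z3: Z = 1/(jωC) = -j/(ω·C) = 0 - j95.3 Ω
Step 3 — With the output port shorted to ground, the output series arm Z2 runs from the junction to ground; the shunt arm Z3 also runs from the junction to ground. They appear in parallel: Z3 || Z2 = 0 + j4.549 Ω.
Step 4 — Series with input arm Z1: Z_in = Z1 + (Z3 || Z2) = 0 + j380.3 Ω = 380.3∠90.0° Ω.

Z = 0 + j380.3 Ω = 380.3∠90.0° Ω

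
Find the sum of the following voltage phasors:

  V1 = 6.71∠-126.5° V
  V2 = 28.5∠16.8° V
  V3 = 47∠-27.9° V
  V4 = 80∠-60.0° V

Step 1 — Convert each phasor to rectangular form:
  V1 = 6.71·(cos(-126.5°) + j·sin(-126.5°)) = -3.991 - j5.394 V
  V2 = 28.5·(cos(16.8°) + j·sin(16.8°)) = 27.28 + j8.237 V
  V3 = 47·(cos(-27.9°) + j·sin(-27.9°)) = 41.54 - j21.99 V
  V4 = 80·(cos(-60.0°) + j·sin(-60.0°)) = 40 - j69.28 V
Step 2 — Sum components: V_total = 104.8 - j88.43 V.
Step 3 — Convert to polar: |V_total| = 137.1 V, ∠V_total = -40.2°.

V_total = 137.1∠-40.2° V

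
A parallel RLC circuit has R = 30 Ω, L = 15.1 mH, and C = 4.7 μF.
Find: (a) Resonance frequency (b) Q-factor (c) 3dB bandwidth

Step 1 — Resonance: ω₀ = 1/√(LC) = 1/√(0.0151·4.7e-06) = 3754 rad/s.
Step 2 — f₀ = ω₀/(2π) = 597.4 Hz.
Step 3 — Parallel Q: Q = R/(ω₀L) = 30/(3754·0.0151) = 0.5293.
Step 4 — Bandwidth: Δω = ω₀/Q = 7092 rad/s; BW = Δω/(2π) = 1129 Hz.

(a) f₀ = 597.4 Hz  (b) Q = 0.5293  (c) BW = 1129 Hz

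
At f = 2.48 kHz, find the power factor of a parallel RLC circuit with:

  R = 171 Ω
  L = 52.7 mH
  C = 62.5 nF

Step 1 — Angular frequency: ω = 2π·f = 2π·2480 = 1.558e+04 rad/s.
Step 2 — Component impedances:
  R: Z = R = 171 Ω
  L: Z = jωL = j·1.558e+04·0.0527 = 0 + j821.2 Ω
  C: Z = 1/(jωC) = -j/(ω·C) = 0 - j1027 Ω
Step 3 — Parallel combination: 1/Z_total = 1/R + 1/L + 1/C; Z_total = 170.7 + j7.118 Ω = 170.9∠2.4° Ω.
Step 4 — Power factor: PF = cos(φ) = Re(Z)/|Z| = 170.7/170.85 = 0.9991.
Step 5 — Type: Im(Z) = 7.118 ⇒ lagging (phase φ = 2.4°).

PF = 0.9991 (lagging, φ = 2.4°)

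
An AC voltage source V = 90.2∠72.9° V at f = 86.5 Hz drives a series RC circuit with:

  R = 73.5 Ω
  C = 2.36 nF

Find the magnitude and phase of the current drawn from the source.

Step 1 — Angular frequency: ω = 2π·f = 2π·86.5 = 543.5 rad/s.
Step 2 — Component impedances:
  R: Z = R = 73.5 Ω
  C: Z = 1/(jωC) = -j/(ω·C) = 0 - j7.796e+05 Ω
Step 3 — Series combination: Z_total = R + C = 73.5 - j7.796e+05 Ω = 7.796e+05∠-90.0° Ω.
Step 4 — Source phasor: V = 90.2∠72.9° V = 26.52 + j86.21 V.
Step 5 — Ohm's law: I = V / Z_total = (26.52 + j86.21) / (73.5 - j7.796e+05) = -0.0001106 + j3.403e-05 A.
Step 6 — Convert to polar: |I| = 0.0001157 A, ∠I = 162.9°.

I = 0.0001157∠162.9° A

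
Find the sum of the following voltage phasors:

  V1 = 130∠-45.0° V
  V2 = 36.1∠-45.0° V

Step 1 — Convert each phasor to rectangular form:
  V1 = 130·(cos(-45.0°) + j·sin(-45.0°)) = 91.92 - j91.92 V
  V2 = 36.1·(cos(-45.0°) + j·sin(-45.0°)) = 25.53 - j25.53 V
Step 2 — Sum components: V_total = 117.5 - j117.5 V.
Step 3 — Convert to polar: |V_total| = 166.1 V, ∠V_total = -45.0°.

V_total = 166.1∠-45.0° V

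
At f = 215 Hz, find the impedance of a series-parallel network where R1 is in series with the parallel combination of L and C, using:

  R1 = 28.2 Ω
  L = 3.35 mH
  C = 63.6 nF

Step 1 — Angular frequency: ω = 2π·f = 2π·215 = 1351 rad/s.
Step 2 — Component impedances:
  R1: Z = R = 28.2 Ω
  L: Z = jωL = j·1351·0.00335 = 0 + j4.525 Ω
  C: Z = 1/(jωC) = -j/(ω·C) = 0 - j1.164e+04 Ω
Step 3 — Parallel branch: L || C = 1/(1/L + 1/C) = 0 + j4.527 Ω.
Step 4 — Series with R1: Z_total = R1 + (L || C) = 28.2 + j4.527 Ω = 28.56∠9.1° Ω.

Z = 28.2 + j4.527 Ω = 28.56∠9.1° Ω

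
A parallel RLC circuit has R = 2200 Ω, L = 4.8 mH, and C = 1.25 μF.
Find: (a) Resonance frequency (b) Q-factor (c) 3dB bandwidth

Step 1 — Resonance: ω₀ = 1/√(LC) = 1/√(0.0048·1.25e-06) = 1.291e+04 rad/s.
Step 2 — f₀ = ω₀/(2π) = 2055 Hz.
Step 3 — Parallel Q: Q = R/(ω₀L) = 2200/(1.291e+04·0.0048) = 35.5.
Step 4 — Bandwidth: Δω = ω₀/Q = 363.6 rad/s; BW = Δω/(2π) = 57.87 Hz.

(a) f₀ = 2055 Hz  (b) Q = 35.5  (c) BW = 57.87 Hz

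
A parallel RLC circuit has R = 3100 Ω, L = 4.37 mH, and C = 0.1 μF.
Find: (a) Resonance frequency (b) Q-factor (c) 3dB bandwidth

Step 1 — Resonance: ω₀ = 1/√(LC) = 1/√(0.00437·1e-07) = 4.784e+04 rad/s.
Step 2 — f₀ = ω₀/(2π) = 7613 Hz.
Step 3 — Parallel Q: Q = R/(ω₀L) = 3100/(4.784e+04·0.00437) = 14.83.
Step 4 — Bandwidth: Δω = ω₀/Q = 3226 rad/s; BW = Δω/(2π) = 513.4 Hz.

(a) f₀ = 7613 Hz  (b) Q = 14.83  (c) BW = 513.4 Hz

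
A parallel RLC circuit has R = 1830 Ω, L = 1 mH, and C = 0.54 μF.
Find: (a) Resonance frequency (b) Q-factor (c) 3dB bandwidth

Step 1 — Resonance: ω₀ = 1/√(LC) = 1/√(0.001·5.4e-07) = 4.303e+04 rad/s.
Step 2 — f₀ = ω₀/(2π) = 6849 Hz.
Step 3 — Parallel Q: Q = R/(ω₀L) = 1830/(4.303e+04·0.001) = 42.53.
Step 4 — Bandwidth: Δω = ω₀/Q = 1012 rad/s; BW = Δω/(2π) = 161.1 Hz.

(a) f₀ = 6849 Hz  (b) Q = 42.53  (c) BW = 161.1 Hz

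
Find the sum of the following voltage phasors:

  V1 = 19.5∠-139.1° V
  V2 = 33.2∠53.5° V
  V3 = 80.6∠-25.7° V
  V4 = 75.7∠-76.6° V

Step 1 — Convert each phasor to rectangular form:
  V1 = 19.5·(cos(-139.1°) + j·sin(-139.1°)) = -14.74 - j12.77 V
  V2 = 33.2·(cos(53.5°) + j·sin(53.5°)) = 19.75 + j26.69 V
  V3 = 80.6·(cos(-25.7°) + j·sin(-25.7°)) = 72.63 - j34.95 V
  V4 = 75.7·(cos(-76.6°) + j·sin(-76.6°)) = 17.54 - j73.64 V
Step 2 — Sum components: V_total = 95.18 - j94.67 V.
Step 3 — Convert to polar: |V_total| = 134.2 V, ∠V_total = -44.8°.

V_total = 134.2∠-44.8° V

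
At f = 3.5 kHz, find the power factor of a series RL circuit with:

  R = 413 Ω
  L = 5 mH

Step 1 — Angular frequency: ω = 2π·f = 2π·3500 = 2.199e+04 rad/s.
Step 2 — Component impedances:
  R: Z = R = 413 Ω
  L: Z = jωL = j·2.199e+04·0.005 = 0 + j110 Ω
Step 3 — Series combination: Z_total = R + L = 413 + j110 Ω = 427.4∠14.9° Ω.
Step 4 — Power factor: PF = cos(φ) = Re(Z)/|Z| = 413/427.4 = 0.9663.
Step 5 — Type: Im(Z) = 110 ⇒ lagging (phase φ = 14.9°).

PF = 0.9663 (lagging, φ = 14.9°)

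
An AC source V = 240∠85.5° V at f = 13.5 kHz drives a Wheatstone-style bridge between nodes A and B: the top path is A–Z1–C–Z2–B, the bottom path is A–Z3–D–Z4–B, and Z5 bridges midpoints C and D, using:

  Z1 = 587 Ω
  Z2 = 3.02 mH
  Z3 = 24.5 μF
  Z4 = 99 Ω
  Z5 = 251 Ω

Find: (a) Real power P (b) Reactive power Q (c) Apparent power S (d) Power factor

Step 1 — Angular frequency: ω = 2π·f = 2π·1.35e+04 = 8.482e+04 rad/s.
Step 2 — Component impedances:
  Z1: Z = R = 587 Ω
  Z2: Z = jωL = j·8.482e+04·0.00302 = 0 + j256.2 Ω
  Z3: Z = 1/(jωC) = -j/(ω·C) = 0 - j0.4812 Ω
  Z4: Z = R = 99 Ω
  Z5: Z = R = 251 Ω
Step 3 — Bridge requires nodal analysis (the Z5 bridge couples midpoints C and D, so the two paths cannot be reduced to a simple series/parallel combination). Setting node B to ground and injecting 1 A at node A, the 3-node admittance system at A, C, D solves to V_A = Z_AB = 79.97 + j17.36 Ω = 81.83∠12.2° Ω.
Step 4 — Source phasor: V = 240∠85.5° V = 18.83 + j239.3 V.
Step 5 — Current: I = V / Z = 0.8452 + j2.809 A = 2.933∠73.3° A.
Step 6 — Complex power: S = V·I* = 687.9 + j149.3 VA.
Step 7 — Real power: P = Re(S) = 687.9 W.
Step 8 — Reactive power: Q = Im(S) = 149.3 VAR.
Step 9 — Apparent power: |S| = 703.9 VA.
Step 10 — Power factor: PF = P/|S| = 0.9772 (lagging).

(a) P = 687.9 W  (b) Q = 149.3 VAR  (c) S = 703.9 VA  (d) PF = 0.9772 (lagging)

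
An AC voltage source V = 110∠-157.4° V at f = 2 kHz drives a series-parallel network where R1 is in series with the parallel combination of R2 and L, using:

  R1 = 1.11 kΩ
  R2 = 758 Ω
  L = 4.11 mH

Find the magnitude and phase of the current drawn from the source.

Step 1 — Angular frequency: ω = 2π·f = 2π·2000 = 1.257e+04 rad/s.
Step 2 — Component impedances:
  R1: Z = R = 1110 Ω
  R2: Z = R = 758 Ω
  L: Z = jωL = j·1.257e+04·0.00411 = 0 + j51.65 Ω
Step 3 — Parallel branch: R2 || L = 1/(1/R2 + 1/L) = 3.503 + j51.41 Ω.
Step 4 — Series with R1: Z_total = R1 + (R2 || L) = 1114 + j51.41 Ω = 1115∠2.6° Ω.
Step 5 — Source phasor: V = 110∠-157.4° V = -101.6 - j42.27 V.
Step 6 — Ohm's law: I = V / Z_total = (-101.6 - j42.27) / (1114 + j51.41) = -0.09276 - j0.03368 A.
Step 7 — Convert to polar: |I| = 0.09868 A, ∠I = -160.0°.

I = 0.09868∠-160.0° A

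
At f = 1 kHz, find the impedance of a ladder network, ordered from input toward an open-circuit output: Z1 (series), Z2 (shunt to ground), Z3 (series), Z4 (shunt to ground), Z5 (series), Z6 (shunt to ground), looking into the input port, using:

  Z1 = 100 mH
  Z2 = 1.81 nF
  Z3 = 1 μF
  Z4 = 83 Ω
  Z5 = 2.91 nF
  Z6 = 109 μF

Step 1 — Angular frequency: ω = 2π·f = 2π·1000 = 6283 rad/s.
Step 2 — Component impedances:
  Z1: Z = jωL = j·6283·0.1 = 0 + j628.3 Ω
  Z2: Z = 1/(jωC) = -j/(ω·C) = 0 - j8.793e+04 Ω
  Z3: Z = 1/(jωC) = -j/(ω·C) = 0 - j159.2 Ω
  Z4: Z = R = 83 Ω
  Z5: Z = 1/(jωC) = -j/(ω·C) = 0 - j5.469e+04 Ω
  Z6: Z = 1/(jωC) = -j/(ω·C) = 0 - j1.46 Ω
Step 3 — Ladder network (open output): work backward from the far end, alternating series and parallel combinations. Z_in = 82.7 + j469.2 Ω = 476.5∠80.0° Ω.

Z = 82.7 + j469.2 Ω = 476.5∠80.0° Ω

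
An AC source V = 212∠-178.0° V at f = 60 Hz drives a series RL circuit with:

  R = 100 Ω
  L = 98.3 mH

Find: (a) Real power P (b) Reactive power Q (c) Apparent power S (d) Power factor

Step 1 — Angular frequency: ω = 2π·f = 2π·60 = 377 rad/s.
Step 2 — Component impedances:
  R: Z = R = 100 Ω
  L: Z = jωL = j·377·0.0983 = 0 + j37.06 Ω
Step 3 — Series combination: Z_total = R + L = 100 + j37.06 Ω = 106.6∠20.3° Ω.
Step 4 — Source phasor: V = 212∠-178.0° V = -211.9 - j7.399 V.
Step 5 — Current: I = V / Z = -1.887 + j0.6253 A = 1.988∠161.7° A.
Step 6 — Complex power: S = V·I* = 395.2 + j146.4 VA.
Step 7 — Real power: P = Re(S) = 395.2 W.
Step 8 — Reactive power: Q = Im(S) = 146.4 VAR.
Step 9 — Apparent power: |S| = 421.4 VA.
Step 10 — Power factor: PF = P/|S| = 0.9377 (lagging).

(a) P = 395.2 W  (b) Q = 146.4 VAR  (c) S = 421.4 VA  (d) PF = 0.9377 (lagging)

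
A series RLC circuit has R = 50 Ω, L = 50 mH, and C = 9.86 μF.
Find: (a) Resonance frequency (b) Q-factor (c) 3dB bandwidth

Step 1 — Resonance: ω₀ = 1/√(LC) = 1/√(0.05·9.86e-06) = 1424 rad/s.
Step 2 — f₀ = ω₀/(2π) = 226.7 Hz.
Step 3 — Series Q: Q = ω₀L/R = 1424·0.05/50 = 1.424.
Step 4 — Bandwidth: Δω = ω₀/Q = 1000 rad/s; BW = Δω/(2π) = 159.2 Hz.

(a) f₀ = 226.7 Hz  (b) Q = 1.424  (c) BW = 159.2 Hz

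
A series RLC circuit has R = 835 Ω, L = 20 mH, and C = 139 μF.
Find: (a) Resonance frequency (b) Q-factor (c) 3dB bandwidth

Step 1 — Resonance: ω₀ = 1/√(LC) = 1/√(0.02·0.000139) = 599.8 rad/s.
Step 2 — f₀ = ω₀/(2π) = 95.45 Hz.
Step 3 — Series Q: Q = ω₀L/R = 599.8·0.02/835 = 0.01437.
Step 4 — Bandwidth: Δω = ω₀/Q = 4.175e+04 rad/s; BW = Δω/(2π) = 6645 Hz.

(a) f₀ = 95.45 Hz  (b) Q = 0.01437  (c) BW = 6645 Hz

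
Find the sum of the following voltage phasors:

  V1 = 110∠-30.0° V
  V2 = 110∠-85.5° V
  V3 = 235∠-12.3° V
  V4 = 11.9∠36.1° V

Step 1 — Convert each phasor to rectangular form:
  V1 = 110·(cos(-30.0°) + j·sin(-30.0°)) = 95.26 - j55 V
  V2 = 110·(cos(-85.5°) + j·sin(-85.5°)) = 8.631 - j109.7 V
  V3 = 235·(cos(-12.3°) + j·sin(-12.3°)) = 229.6 - j50.06 V
  V4 = 11.9·(cos(36.1°) + j·sin(36.1°)) = 9.615 + j7.011 V
Step 2 — Sum components: V_total = 343.1 - j207.7 V.
Step 3 — Convert to polar: |V_total| = 401.1 V, ∠V_total = -31.2°.

V_total = 401.1∠-31.2° V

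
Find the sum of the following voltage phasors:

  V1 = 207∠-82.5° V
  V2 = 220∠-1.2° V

Step 1 — Convert each phasor to rectangular form:
  V1 = 207·(cos(-82.5°) + j·sin(-82.5°)) = 27.02 - j205.2 V
  V2 = 220·(cos(-1.2°) + j·sin(-1.2°)) = 220 - j4.607 V
Step 2 — Sum components: V_total = 247 - j209.8 V.
Step 3 — Convert to polar: |V_total| = 324.1 V, ∠V_total = -40.4°.

V_total = 324.1∠-40.4° V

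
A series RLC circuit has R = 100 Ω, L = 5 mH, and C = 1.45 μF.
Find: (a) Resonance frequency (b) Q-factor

Step 1 — Resonance condition Im(Z)=0 gives ω₀ = 1/√(LC).
Step 2 — ω₀ = 1/√(0.005·1.45e-06) = 1.174e+04 rad/s.
Step 3 — f₀ = ω₀/(2π) = 1869 Hz.
Step 4 — Series Q: Q = ω₀L/R = 1.174e+04·0.005/100 = 0.5872.

(a) f₀ = 1869 Hz  (b) Q = 0.5872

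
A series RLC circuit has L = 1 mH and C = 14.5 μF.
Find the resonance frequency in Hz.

Step 1 — Resonance condition Im(Z)=0 gives ω₀ = 1/√(LC).
Step 2 — ω₀ = 1/√(0.001·1.45e-05) = 8305 rad/s.
Step 3 — f₀ = ω₀/(2π) = 1322 Hz.

f₀ = 1322 Hz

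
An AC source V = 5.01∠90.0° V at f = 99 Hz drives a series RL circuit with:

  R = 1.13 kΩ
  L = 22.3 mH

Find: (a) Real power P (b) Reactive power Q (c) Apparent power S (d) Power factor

Step 1 — Angular frequency: ω = 2π·f = 2π·99 = 622 rad/s.
Step 2 — Component impedances:
  R: Z = R = 1130 Ω
  L: Z = jωL = j·622·0.0223 = 0 + j13.87 Ω
Step 3 — Series combination: Z_total = R + L = 1130 + j13.87 Ω = 1130∠0.7° Ω.
Step 4 — Source phasor: V = 5.01∠90.0° V = 0 + j5.01 V.
Step 5 — Current: I = V / Z = 5.442e-05 + j0.004433 A = 0.004433∠89.3° A.
Step 6 — Complex power: S = V·I* = 0.02221 + j0.0002726 VA.
Step 7 — Real power: P = Re(S) = 0.02221 W.
Step 8 — Reactive power: Q = Im(S) = 0.0002726 VAR.
Step 9 — Apparent power: |S| = 0.02221 VA.
Step 10 — Power factor: PF = P/|S| = 0.9999 (lagging).

(a) P = 0.02221 W  (b) Q = 0.0002726 VAR  (c) S = 0.02221 VA  (d) PF = 0.9999 (lagging)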